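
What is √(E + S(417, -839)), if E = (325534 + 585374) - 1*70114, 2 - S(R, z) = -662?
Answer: √841458 ≈ 917.31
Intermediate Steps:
S(R, z) = 664 (S(R, z) = 2 - 1*(-662) = 2 + 662 = 664)
E = 840794 (E = 910908 - 70114 = 840794)
√(E + S(417, -839)) = √(840794 + 664) = √841458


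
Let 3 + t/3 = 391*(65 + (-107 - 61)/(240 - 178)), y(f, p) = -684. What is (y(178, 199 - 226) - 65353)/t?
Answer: -2047147/2264784 ≈ -0.90390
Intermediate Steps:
t = 2264784/31 (t = -9 + 3*(391*(65 + (-107 - 61)/(240 - 178))) = -9 + 3*(391*(65 - 168/62)) = -9 + 3*(391*(65 - 168*1/62)) = -9 + 3*(391*(65 - 84/31)) = -9 + 3*(391*(1931/31)) = -9 + 3*(755021/31) = -9 + 2265063/31 = 2264784/31 ≈ 73058.)
(y(178, 199 - 226) - 65353)/t = (-684 - 65353)/(2264784/31) = -66037*31/2264784 = -2047147/2264784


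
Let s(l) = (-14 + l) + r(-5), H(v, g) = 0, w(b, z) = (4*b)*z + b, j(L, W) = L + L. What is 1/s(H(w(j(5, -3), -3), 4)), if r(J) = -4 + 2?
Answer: -1/16 ≈ -0.062500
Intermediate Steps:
j(L, W) = 2*L
r(J) = -2
w(b, z) = b + 4*b*z (w(b, z) = 4*b*z + b = b + 4*b*z)
s(l) = -16 + l (s(l) = (-14 + l) - 2 = -16 + l)
1/s(H(w(j(5, -3), -3), 4)) = 1/(-16 + 0) = 1/(-16) = -1/16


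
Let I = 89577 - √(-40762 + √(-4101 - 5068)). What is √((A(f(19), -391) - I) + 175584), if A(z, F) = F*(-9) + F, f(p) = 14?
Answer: √(89135 + √(-40762 + I*√9169)) ≈ 298.56 + 0.338*I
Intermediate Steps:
A(z, F) = -8*F (A(z, F) = -9*F + F = -8*F)
I = 89577 - √(-40762 + I*√9169) (I = 89577 - √(-40762 + √(-9169)) = 89577 - √(-40762 + I*√9169) ≈ 89577.0 - 201.9*I)
√((A(f(19), -391) - I) + 175584) = √((-8*(-391) - (89577 - √(-40762 + I*√9169))) + 175584) = √((3128 + (-89577 + √(-40762 + I*√9169))) + 175584) = √((-86449 + √(-40762 + I*√9169)) + 175584) = √(89135 + √(-40762 + I*√9169))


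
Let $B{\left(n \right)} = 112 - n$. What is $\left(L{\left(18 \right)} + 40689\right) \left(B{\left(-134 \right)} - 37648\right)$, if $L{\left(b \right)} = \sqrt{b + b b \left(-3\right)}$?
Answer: $-1521849978 - 112206 i \sqrt{106} \approx -1.5219 \cdot 10^{9} - 1.1552 \cdot 10^{6} i$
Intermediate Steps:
$L{\left(b \right)} = \sqrt{b - 3 b^{2}}$ ($L{\left(b \right)} = \sqrt{b + b^{2} \left(-3\right)} = \sqrt{b - 3 b^{2}}$)
$\left(L{\left(18 \right)} + 40689\right) \left(B{\left(-134 \right)} - 37648\right) = \left(\sqrt{18 \left(1 - 54\right)} + 40689\right) \left(\left(112 - -134\right) - 37648\right) = \left(\sqrt{18 \left(1 - 54\right)} + 40689\right) \left(\left(112 + 134\right) - 37648\right) = \left(\sqrt{18 \left(-53\right)} + 40689\right) \left(246 - 37648\right) = \left(\sqrt{-954} + 40689\right) \left(-37402\right) = \left(3 i \sqrt{106} + 40689\right) \left(-37402\right) = \left(40689 + 3 i \sqrt{106}\right) \left(-37402\right) = -1521849978 - 112206 i \sqrt{106}$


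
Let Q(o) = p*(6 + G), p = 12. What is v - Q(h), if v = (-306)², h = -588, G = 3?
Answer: 93528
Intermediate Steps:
v = 93636
Q(o) = 108 (Q(o) = 12*(6 + 3) = 12*9 = 108)
v - Q(h) = 93636 - 1*108 = 93636 - 108 = 93528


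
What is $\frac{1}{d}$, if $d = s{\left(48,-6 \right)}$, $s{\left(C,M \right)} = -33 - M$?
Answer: $- \frac{1}{27} \approx -0.037037$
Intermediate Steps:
$d = -27$ ($d = -33 - -6 = -33 + 6 = -27$)
$\frac{1}{d} = \frac{1}{-27} = - \frac{1}{27}$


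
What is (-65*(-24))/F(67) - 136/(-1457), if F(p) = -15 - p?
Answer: -1130884/59737 ≈ -18.931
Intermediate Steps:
(-65*(-24))/F(67) - 136/(-1457) = (-65*(-24))/(-15 - 1*67) - 136/(-1457) = 1560/(-15 - 67) - 136*(-1/1457) = 1560/(-82) + 136/1457 = 1560*(-1/82) + 136/1457 = -780/41 + 136/1457 = -1130884/59737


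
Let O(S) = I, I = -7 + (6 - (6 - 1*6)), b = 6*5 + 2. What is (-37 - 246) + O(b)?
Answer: -284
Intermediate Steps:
b = 32 (b = 30 + 2 = 32)
I = -1 (I = -7 + (6 - (6 - 6)) = -7 + (6 - 1*0) = -7 + (6 + 0) = -7 + 6 = -1)
O(S) = -1
(-37 - 246) + O(b) = (-37 - 246) - 1 = -283 - 1 = -284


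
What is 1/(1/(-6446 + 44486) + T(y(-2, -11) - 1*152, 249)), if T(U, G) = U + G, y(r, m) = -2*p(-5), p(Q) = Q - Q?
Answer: 38040/3689881 ≈ 0.010309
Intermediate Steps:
p(Q) = 0
y(r, m) = 0 (y(r, m) = -2*0 = 0)
T(U, G) = G + U
1/(1/(-6446 + 44486) + T(y(-2, -11) - 1*152, 249)) = 1/(1/(-6446 + 44486) + (249 + (0 - 1*152))) = 1/(1/38040 + (249 + (0 - 152))) = 1/(1/38040 + (249 - 152)) = 1/(1/38040 + 97) = 1/(3689881/38040) = 38040/3689881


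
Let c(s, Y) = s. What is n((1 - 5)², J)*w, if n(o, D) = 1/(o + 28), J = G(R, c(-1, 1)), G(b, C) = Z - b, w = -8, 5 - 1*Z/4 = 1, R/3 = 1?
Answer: -2/11 ≈ -0.18182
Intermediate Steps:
R = 3 (R = 3*1 = 3)
Z = 16 (Z = 20 - 4*1 = 20 - 4 = 16)
G(b, C) = 16 - b
J = 13 (J = 16 - 1*3 = 16 - 3 = 13)
n(o, D) = 1/(28 + o)
n((1 - 5)², J)*w = -8/(28 + (1 - 5)²) = -8/(28 + (-4)²) = -8/(28 + 16) = -8/44 = (1/44)*(-8) = -2/11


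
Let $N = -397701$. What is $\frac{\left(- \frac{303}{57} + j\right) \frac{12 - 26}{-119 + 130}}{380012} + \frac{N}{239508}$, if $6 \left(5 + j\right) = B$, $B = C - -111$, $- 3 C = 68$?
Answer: $- \frac{179469838546}{108081397989} \approx -1.6605$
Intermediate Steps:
$C = - \frac{68}{3}$ ($C = \left(- \frac{1}{3}\right) 68 = - \frac{68}{3} \approx -22.667$)
$B = \frac{265}{3}$ ($B = - \frac{68}{3} - -111 = - \frac{68}{3} + 111 = \frac{265}{3} \approx 88.333$)
$j = \frac{175}{18}$ ($j = -5 + \frac{1}{6} \cdot \frac{265}{3} = -5 + \frac{265}{18} = \frac{175}{18} \approx 9.7222$)
$\frac{\left(- \frac{303}{57} + j\right) \frac{12 - 26}{-119 + 130}}{380012} + \frac{N}{239508} = \frac{\left(- \frac{303}{57} + \frac{175}{18}\right) \frac{12 - 26}{-119 + 130}}{380012} - \frac{397701}{239508} = \left(\left(-303\right) \frac{1}{57} + \frac{175}{18}\right) \left(- \frac{14}{11}\right) \frac{1}{380012} - \frac{44189}{26612} = \left(- \frac{101}{19} + \frac{175}{18}\right) \left(\left(-14\right) \frac{1}{11}\right) \frac{1}{380012} - \frac{44189}{26612} = \frac{1507}{342} \left(- \frac{14}{11}\right) \frac{1}{380012} - \frac{44189}{26612} = \left(- \frac{959}{171}\right) \frac{1}{380012} - \frac{44189}{26612} = - \frac{959}{64982052} - \frac{44189}{26612} = - \frac{179469838546}{108081397989}$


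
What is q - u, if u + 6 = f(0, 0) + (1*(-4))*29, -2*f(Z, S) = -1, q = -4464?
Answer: -8685/2 ≈ -4342.5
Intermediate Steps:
f(Z, S) = ½ (f(Z, S) = -½*(-1) = ½)
u = -243/2 (u = -6 + (½ + (1*(-4))*29) = -6 + (½ - 4*29) = -6 + (½ - 116) = -6 - 231/2 = -243/2 ≈ -121.50)
q - u = -4464 - 1*(-243/2) = -4464 + 243/2 = -8685/2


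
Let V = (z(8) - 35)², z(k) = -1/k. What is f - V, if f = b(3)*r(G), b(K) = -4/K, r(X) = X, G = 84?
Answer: -86129/64 ≈ -1345.8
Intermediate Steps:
f = -112 (f = -4/3*84 = -112)
V = 78961/64 (V = (-1/8 - 35)² = (-1*⅛ - 35)² = (-⅛ - 35)² = (-281/8)² = 78961/64 ≈ 1233.8)
f - V = -112 - 1*78961/64 = -112 - 78961/64 = -86129/64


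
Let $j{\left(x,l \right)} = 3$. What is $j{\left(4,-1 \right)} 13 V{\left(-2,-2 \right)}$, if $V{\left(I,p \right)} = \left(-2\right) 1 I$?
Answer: $156$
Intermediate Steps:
$V{\left(I,p \right)} = - 2 I$
$j{\left(4,-1 \right)} 13 V{\left(-2,-2 \right)} = 3 \cdot 13 \left(\left(-2\right) \left(-2\right)\right) = 39 \cdot 4 = 156$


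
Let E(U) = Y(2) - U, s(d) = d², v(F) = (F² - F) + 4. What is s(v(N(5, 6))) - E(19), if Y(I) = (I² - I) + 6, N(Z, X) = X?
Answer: 1167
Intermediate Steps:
v(F) = 4 + F² - F
Y(I) = 6 + I² - I
E(U) = 8 - U (E(U) = (6 + 2² - 1*2) - U = (6 + 4 - 2) - U = 8 - U)
s(v(N(5, 6))) - E(19) = (4 + 6² - 1*6)² - (8 - 1*19) = (4 + 36 - 6)² - (8 - 19) = 34² - 1*(-11) = 1156 + 11 = 1167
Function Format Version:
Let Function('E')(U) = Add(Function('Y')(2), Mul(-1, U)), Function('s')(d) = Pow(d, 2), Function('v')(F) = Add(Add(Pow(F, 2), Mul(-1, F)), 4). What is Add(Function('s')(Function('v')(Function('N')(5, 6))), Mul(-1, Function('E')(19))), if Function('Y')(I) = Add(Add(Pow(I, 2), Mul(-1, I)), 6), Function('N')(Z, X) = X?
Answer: 1167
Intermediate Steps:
Function('v')(F) = Add(4, Pow(F, 2), Mul(-1, F))
Function('Y')(I) = Add(6, Pow(I, 2), Mul(-1, I))
Function('E')(U) = Add(8, Mul(-1, U)) (Function('E')(U) = Add(Add(6, Pow(2, 2), Mul(-1, 2)), Mul(-1, U)) = Add(Add(6, 4, -2), Mul(-1, U)) = Add(8, Mul(-1, U)))
Add(Function('s')(Function('v')(Function('N')(5, 6))), Mul(-1, Function('E')(19))) = Add(Pow(Add(4, Pow(6, 2), Mul(-1, 6)), 2), Mul(-1, Add(8, Mul(-1, 19)))) = Add(Pow(Add(4, 36, -6), 2), Mul(-1, Add(8, -19))) = Add(Pow(34, 2), Mul(-1, -11)) = Add(1156, 11) = 1167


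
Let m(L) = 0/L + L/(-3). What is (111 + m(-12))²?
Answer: 13225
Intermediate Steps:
m(L) = -L/3 (m(L) = 0 + L*(-⅓) = 0 - L/3 = -L/3)
(111 + m(-12))² = (111 - ⅓*(-12))² = (111 + 4)² = 115² = 13225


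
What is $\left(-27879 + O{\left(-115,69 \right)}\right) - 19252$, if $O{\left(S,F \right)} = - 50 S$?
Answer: $-41381$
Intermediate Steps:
$\left(-27879 + O{\left(-115,69 \right)}\right) - 19252 = \left(-27879 - -5750\right) - 19252 = \left(-27879 + 5750\right) - 19252 = -22129 - 19252 = -41381$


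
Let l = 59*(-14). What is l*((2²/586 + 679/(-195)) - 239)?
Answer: 11443256972/57135 ≈ 2.0028e+5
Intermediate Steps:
l = -826
l*((2²/586 + 679/(-195)) - 239) = -826*((2²/586 + 679/(-195)) - 239) = -826*((4*(1/586) + 679*(-1/195)) - 239) = -826*((2/293 - 679/195) - 239) = -826*(-198557/57135 - 239) = -826*(-13853822/57135) = 11443256972/57135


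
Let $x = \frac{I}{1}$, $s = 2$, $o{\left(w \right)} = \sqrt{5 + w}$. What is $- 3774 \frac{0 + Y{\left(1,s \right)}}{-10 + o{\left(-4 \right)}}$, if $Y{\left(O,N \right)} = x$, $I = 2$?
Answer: $\frac{2516}{3} \approx 838.67$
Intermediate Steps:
$x = 2$ ($x = \frac{2}{1} = 2 \cdot 1 = 2$)
$Y{\left(O,N \right)} = 2$
$- 3774 \frac{0 + Y{\left(1,s \right)}}{-10 + o{\left(-4 \right)}} = - 3774 \frac{0 + 2}{-10 + \sqrt{5 - 4}} = - 3774 \frac{2}{-10 + \sqrt{1}} = - 3774 \frac{2}{-10 + 1} = - 3774 \frac{2}{-9} = - 3774 \cdot 2 \left(- \frac{1}{9}\right) = \left(-3774\right) \left(- \frac{2}{9}\right) = \frac{2516}{3}$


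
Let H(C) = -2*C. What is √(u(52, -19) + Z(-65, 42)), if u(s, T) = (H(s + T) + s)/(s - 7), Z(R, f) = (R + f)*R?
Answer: √336305/15 ≈ 38.661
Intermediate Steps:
Z(R, f) = R*(R + f)
u(s, T) = (-s - 2*T)/(-7 + s) (u(s, T) = (-2*(s + T) + s)/(s - 7) = (-2*(T + s) + s)/(-7 + s) = ((-2*T - 2*s) + s)/(-7 + s) = (-s - 2*T)/(-7 + s))
√(u(52, -19) + Z(-65, 42)) = √((-1*52 - 2*(-19))/(-7 + 52) - 65*(-65 + 42)) = √((-52 + 38)/45 - 65*(-23)) = √((1/45)*(-14) + 1495) = √(-14/45 + 1495) = √(67261/45) = √336305/15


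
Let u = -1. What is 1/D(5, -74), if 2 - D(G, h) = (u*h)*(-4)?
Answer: 1/298 ≈ 0.0033557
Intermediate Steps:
D(G, h) = 2 - 4*h (D(G, h) = 2 - (-h)*(-4) = 2 - 4*h)
1/D(5, -74) = 1/(2 - 4*(-74)) = 1/(2 + 296) = 1/298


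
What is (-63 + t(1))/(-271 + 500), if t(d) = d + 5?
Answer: -57/229 ≈ -0.24891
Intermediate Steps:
t(d) = 5 + d
(-63 + t(1))/(-271 + 500) = (-63 + (5 + 1))/(-271 + 500) = (-63 + 6)/229 = -57*1/229 = -57/229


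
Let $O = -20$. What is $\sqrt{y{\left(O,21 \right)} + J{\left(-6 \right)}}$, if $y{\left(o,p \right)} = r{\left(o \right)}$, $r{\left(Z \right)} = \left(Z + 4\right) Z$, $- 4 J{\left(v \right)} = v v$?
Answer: $\sqrt{311} \approx 17.635$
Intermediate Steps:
$J{\left(v \right)} = - \frac{v^{2}}{4}$ ($J{\left(v \right)} = - \frac{v v}{4} = - \frac{v^{2}}{4}$)
$r{\left(Z \right)} = Z \left(4 + Z\right)$ ($r{\left(Z \right)} = \left(4 + Z\right) Z = Z \left(4 + Z\right)$)
$y{\left(o,p \right)} = o \left(4 + o\right)$
$\sqrt{y{\left(O,21 \right)} + J{\left(-6 \right)}} = \sqrt{- 20 \left(4 - 20\right) - \frac{\left(-6\right)^{2}}{4}} = \sqrt{\left(-20\right) \left(-16\right) - 9} = \sqrt{320 - 9} = \sqrt{311}$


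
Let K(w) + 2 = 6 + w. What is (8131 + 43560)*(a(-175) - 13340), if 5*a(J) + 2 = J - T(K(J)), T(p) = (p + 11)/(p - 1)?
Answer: -148650444941/215 ≈ -6.9140e+8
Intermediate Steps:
K(w) = 4 + w (K(w) = -2 + (6 + w) = 4 + w)
T(p) = (11 + p)/(-1 + p)
a(J) = -2/5 + J/5 - (15 + J)/(5*(3 + J)) (a(J) = -2/5 + (J - (11 + (4 + J))/(-1 + (4 + J)))/5 = -2/5 + (J - (15 + J)/(3 + J))/5 = -2/5 + (J/5 - (15 + J)/(5*(3 + J))) = -2/5 + J/5 - (15 + J)/(5*(3 + J)))
(8131 + 43560)*(a(-175) - 13340) = (8131 + 43560)*((-21 + (-175)**2)/(5*(3 - 175)) - 13340) = 51691*((1/5)*(-21 + 30625)/(-172) - 13340) = 51691*((1/5)*(-1/172)*30604 - 13340) = 51691*(-7651/215 - 13340) = 51691*(-2875751/215) = -148650444941/215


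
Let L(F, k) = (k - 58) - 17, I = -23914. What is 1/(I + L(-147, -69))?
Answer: -1/24058 ≈ -4.1566e-5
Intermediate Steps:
L(F, k) = -75 + k (L(F, k) = (-58 + k) - 17 = -75 + k)
1/(I + L(-147, -69)) = 1/(-23914 + (-75 - 69)) = 1/(-23914 - 144) = 1/(-24058) = -1/24058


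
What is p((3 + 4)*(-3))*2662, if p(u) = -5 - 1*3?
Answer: -21296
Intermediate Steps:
p(u) = -8 (p(u) = -5 - 3 = -8)
p((3 + 4)*(-3))*2662 = -8*2662 = -21296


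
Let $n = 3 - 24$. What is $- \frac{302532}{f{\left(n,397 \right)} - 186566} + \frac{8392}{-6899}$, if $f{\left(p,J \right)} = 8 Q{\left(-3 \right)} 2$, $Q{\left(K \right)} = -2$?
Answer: $\frac{260618926}{643669801} \approx 0.4049$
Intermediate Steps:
$n = -21$ ($n = 3 - 24 = -21$)
$f{\left(p,J \right)} = -32$ ($f{\left(p,J \right)} = 8 \left(-2\right) 2 = \left(-16\right) 2 = -32$)
$- \frac{302532}{f{\left(n,397 \right)} - 186566} + \frac{8392}{-6899} = - \frac{302532}{-32 - 186566} + \frac{8392}{-6899} = - \frac{302532}{-186598} + 8392 \left(- \frac{1}{6899}\right) = \left(-302532\right) \left(- \frac{1}{186598}\right) - \frac{8392}{6899} = \frac{151266}{93299} - \frac{8392}{6899} = \frac{260618926}{643669801}$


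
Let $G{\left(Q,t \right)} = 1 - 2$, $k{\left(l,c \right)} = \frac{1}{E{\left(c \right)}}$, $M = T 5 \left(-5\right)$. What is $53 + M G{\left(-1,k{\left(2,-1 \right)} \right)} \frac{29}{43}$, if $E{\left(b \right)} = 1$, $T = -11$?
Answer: $- \frac{5696}{43} \approx -132.47$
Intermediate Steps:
$M = 275$ ($M = \left(-11\right) 5 \left(-5\right) = \left(-55\right) \left(-5\right) = 275$)
$k{\left(l,c \right)} = 1$ ($k{\left(l,c \right)} = 1^{-1} = 1$)
$G{\left(Q,t \right)} = -1$
$53 + M G{\left(-1,k{\left(2,-1 \right)} \right)} \frac{29}{43} = 53 + 275 \left(- \frac{29}{43}\right) = 53 - \frac{7975}{43} = - \frac{5696}{43}$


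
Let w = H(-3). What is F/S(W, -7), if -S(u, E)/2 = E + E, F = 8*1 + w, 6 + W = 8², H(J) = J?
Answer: 5/28 ≈ 0.17857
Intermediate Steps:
w = -3
W = 58 (W = -6 + 8² = -6 + 64 = 58)
F = 5 (F = 8*1 - 3 = 8 - 3 = 5)
S(u, E) = -4*E (S(u, E) = -2*(E + E) = -4*E)
F/S(W, -7) = 5/((-4*(-7))) = 5/28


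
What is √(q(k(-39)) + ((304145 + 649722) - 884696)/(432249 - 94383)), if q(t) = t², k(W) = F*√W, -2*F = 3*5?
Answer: I*√27822302801321/112622 ≈ 46.835*I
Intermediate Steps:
F = -15/2 (F = -3*5/2 = -½*15 = -15/2 ≈ -7.5000)
k(W) = -15*√W/2
√(q(k(-39)) + ((304145 + 649722) - 884696)/(432249 - 94383)) = √((-15*I*√39/2)² + ((304145 + 649722) - 884696)/(432249 - 94383)) = √((-15*I*√39/2)² + (953867 - 884696)/337866) = √((-15*I*√39/2)² + 69171*(1/337866)) = √(-8775/4 + 23057/112622) = √(-494082911/225244) = I*√27822302801321/112622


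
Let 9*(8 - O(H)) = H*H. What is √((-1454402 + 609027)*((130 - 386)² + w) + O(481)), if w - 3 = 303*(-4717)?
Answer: √10375632056711/3 ≈ 1.0737e+6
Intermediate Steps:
O(H) = 8 - H²/9 (O(H) = 8 - H*H/9 = 8 - H²/9)
w = -1429248 (w = 3 + 303*(-4717) = 3 - 1429251 = -1429248)
√((-1454402 + 609027)*((130 - 386)² + w) + O(481)) = √((-1454402 + 609027)*((130 - 386)² - 1429248) + (8 - ⅑*481²)) = √(-845375*((-256)² - 1429248) + (8 - ⅑*231361)) = √(-845375*(65536 - 1429248) + (8 - 231361/9)) = √(-845375*(-1363712) - 231289/9) = √(1152848032000 - 231289/9) = √(10375632056711/9) = √10375632056711/3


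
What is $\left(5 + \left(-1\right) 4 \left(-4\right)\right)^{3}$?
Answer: $9261$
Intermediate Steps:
$\left(5 + \left(-1\right) 4 \left(-4\right)\right)^{3} = \left(5 - -16\right)^{3} = \left(5 + 16\right)^{3} = 21^{3} = 9261$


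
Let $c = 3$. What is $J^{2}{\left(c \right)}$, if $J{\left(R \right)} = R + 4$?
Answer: $49$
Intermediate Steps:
$J{\left(R \right)} = 4 + R$
$J^{2}{\left(c \right)} = \left(4 + 3\right)^{2} = 7^{2} = 49$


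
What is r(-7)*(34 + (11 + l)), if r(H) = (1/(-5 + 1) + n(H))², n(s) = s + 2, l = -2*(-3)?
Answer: 22491/16 ≈ 1405.7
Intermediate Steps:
l = 6
n(s) = 2 + s
r(H) = (7/4 + H)² (r(H) = (1/(-5 + 1) + (2 + H))² = (1/(-4) + (2 + H))² = (-¼ + (2 + H))² = (7/4 + H)²)
r(-7)*(34 + (11 + l)) = ((7 + 4*(-7))²/16)*(34 + (11 + 6)) = ((7 - 28)²/16)*(34 + 17) = ((1/16)*(-21)²)*51 = ((1/16)*441)*51 = (441/16)*51 = 22491/16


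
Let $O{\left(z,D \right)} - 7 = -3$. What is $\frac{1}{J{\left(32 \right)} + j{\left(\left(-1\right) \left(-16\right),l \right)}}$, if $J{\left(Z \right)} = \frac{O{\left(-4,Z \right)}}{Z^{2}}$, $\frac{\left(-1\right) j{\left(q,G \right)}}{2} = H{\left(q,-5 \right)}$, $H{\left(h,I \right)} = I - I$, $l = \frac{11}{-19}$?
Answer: $256$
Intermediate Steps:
$O{\left(z,D \right)} = 4$ ($O{\left(z,D \right)} = 7 - 3 = 4$)
$l = - \frac{11}{19}$ ($l = 11 \left(- \frac{1}{19}\right) = - \frac{11}{19} \approx -0.57895$)
$H{\left(h,I \right)} = 0$
$j{\left(q,G \right)} = 0$ ($j{\left(q,G \right)} = \left(-2\right) 0 = 0$)
$J{\left(Z \right)} = \frac{4}{Z^{2}}$
$\frac{1}{J{\left(32 \right)} + j{\left(\left(-1\right) \left(-16\right),l \right)}} = \frac{1}{\frac{4}{1024} + 0} = \frac{1}{4 \cdot \frac{1}{1024} + 0} = \frac{1}{\frac{1}{256} + 0} = \frac{1}{\frac{1}{256}} = 256$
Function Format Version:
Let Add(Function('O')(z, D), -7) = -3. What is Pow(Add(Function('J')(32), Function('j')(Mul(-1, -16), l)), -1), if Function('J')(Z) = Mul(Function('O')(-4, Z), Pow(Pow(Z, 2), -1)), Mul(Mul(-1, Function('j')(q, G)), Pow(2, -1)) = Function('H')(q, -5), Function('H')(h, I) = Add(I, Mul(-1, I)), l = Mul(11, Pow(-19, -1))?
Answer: 256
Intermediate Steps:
Function('O')(z, D) = 4 (Function('O')(z, D) = Add(7, -3) = 4)
l = Rational(-11, 19) (l = Mul(11, Rational(-1, 19)) = Rational(-11, 19) ≈ -0.57895)
Function('H')(h, I) = 0
Function('j')(q, G) = 0 (Function('j')(q, G) = Mul(-2, 0) = 0)
Function('J')(Z) = Mul(4, Pow(Z, -2)) (Function('J')(Z) = Mul(4, Pow(Pow(Z, 2), -1)) = Mul(4, Pow(Z, -2)))
Pow(Add(Function('J')(32), Function('j')(Mul(-1, -16), l)), -1) = Pow(Add(Mul(4, Pow(32, -2)), 0), -1) = Pow(Add(Mul(4, Rational(1, 1024)), 0), -1) = Pow(Add(Rational(1, 256), 0), -1) = Pow(Rational(1, 256), -1) = 256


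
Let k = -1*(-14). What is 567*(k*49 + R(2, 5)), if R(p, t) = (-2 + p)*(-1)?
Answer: 388962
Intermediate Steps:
k = 14
R(p, t) = 2 - p
567*(k*49 + R(2, 5)) = 567*(14*49 + (2 - 1*2)) = 567*(686 + (2 - 2)) = 567*(686 + 0) = 567*686 = 388962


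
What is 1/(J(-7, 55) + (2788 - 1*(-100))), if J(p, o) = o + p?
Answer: 1/2936 ≈ 0.00034060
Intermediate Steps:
1/(J(-7, 55) + (2788 - 1*(-100))) = 1/((55 - 7) + (2788 - 1*(-100))) = 1/(48 + (2788 + 100)) = 1/(48 + 2888) = 1/2936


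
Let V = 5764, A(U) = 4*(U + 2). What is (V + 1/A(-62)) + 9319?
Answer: 3619919/240 ≈ 15083.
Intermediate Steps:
A(U) = 8 + 4*U (A(U) = 4*(2 + U) = 8 + 4*U)
(V + 1/A(-62)) + 9319 = (5764 + 1/(8 + 4*(-62))) + 9319 = (5764 + 1/(8 - 248)) + 9319 = (5764 + 1/(-240)) + 9319 = (5764 - 1/240) + 9319 = 1383359/240 + 9319 = 3619919/240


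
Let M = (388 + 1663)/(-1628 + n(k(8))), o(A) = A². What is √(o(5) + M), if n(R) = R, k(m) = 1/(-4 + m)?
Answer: √1006411781/6511 ≈ 4.8724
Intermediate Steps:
M = -8204/6511 (M = (388 + 1663)/(-1628 + 1/(-4 + 8)) = 2051/(-1628 + 1/4) = 2051/(-1628 + ¼) = 2051/(-6511/4) = 2051*(-4/6511) = -8204/6511 ≈ -1.2600)
√(o(5) + M) = √(5² - 8204/6511) = √(25 - 8204/6511) = √(154571/6511) = √1006411781/6511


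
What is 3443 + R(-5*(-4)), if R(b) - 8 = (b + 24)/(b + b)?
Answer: 34521/10 ≈ 3452.1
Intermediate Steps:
R(b) = 8 + (24 + b)/(2*b) (R(b) = 8 + (b + 24)/(b + b) = 8 + (24 + b)/((2*b)) = 8 + (24 + b)*(1/(2*b)) = 8 + (24 + b)/(2*b))
3443 + R(-5*(-4)) = 3443 + (17/2 + 12/((-5*(-4)))) = 3443 + (17/2 + 12/20) = 3443 + (17/2 + 12*(1/20)) = 3443 + (17/2 + ⅗) = 3443 + 91/10 = 34521/10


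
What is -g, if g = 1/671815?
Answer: -1/671815 ≈ -1.4885e-6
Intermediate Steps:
g = 1/671815 ≈ 1.4885e-6
-g = -1*1/671815 = -1/671815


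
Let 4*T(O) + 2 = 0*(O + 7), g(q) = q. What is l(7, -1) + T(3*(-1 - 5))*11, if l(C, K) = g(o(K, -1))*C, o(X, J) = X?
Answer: -25/2 ≈ -12.500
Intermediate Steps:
T(O) = -½ (T(O) = -½ + (0*(O + 7))/4 = -½ + (0*(7 + O))/4 = -½ + (¼)*0 = -½ + 0 = -½)
l(C, K) = C*K (l(C, K) = K*C = C*K)
l(7, -1) + T(3*(-1 - 5))*11 = 7*(-1) - ½*11 = -7 - 11/2 = -25/2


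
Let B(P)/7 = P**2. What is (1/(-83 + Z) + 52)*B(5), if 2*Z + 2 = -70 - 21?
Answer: 336650/37 ≈ 9098.7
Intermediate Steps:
B(P) = 7*P**2
Z = -93/2 (Z = -1 + (-70 - 21)/2 = -1 + (1/2)*(-91) = -1 - 91/2 = -93/2 ≈ -46.500)
(1/(-83 + Z) + 52)*B(5) = (1/(-83 - 93/2) + 52)*(7*5**2) = (1/(-259/2) + 52)*(7*25) = (-2/259 + 52)*175 = (13466/259)*175 = 336650/37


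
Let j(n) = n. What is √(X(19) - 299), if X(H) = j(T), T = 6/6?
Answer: I*√298 ≈ 17.263*I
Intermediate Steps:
T = 1 (T = 6*(⅙) = 1)
X(H) = 1
√(X(19) - 299) = √(1 - 299) = √(-298) = I*√298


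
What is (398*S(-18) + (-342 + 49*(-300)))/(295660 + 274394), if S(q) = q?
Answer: -3701/95009 ≈ -0.038954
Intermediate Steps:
(398*S(-18) + (-342 + 49*(-300)))/(295660 + 274394) = (398*(-18) + (-342 + 49*(-300)))/(295660 + 274394) = (-7164 + (-342 - 14700))/570054 = (-7164 - 15042)*(1/570054) = -22206*1/570054 = -3701/95009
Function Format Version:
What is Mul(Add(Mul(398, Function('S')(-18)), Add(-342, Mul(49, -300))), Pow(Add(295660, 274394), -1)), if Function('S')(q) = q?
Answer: Rational(-3701, 95009) ≈ -0.038954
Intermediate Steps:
Mul(Add(Mul(398, Function('S')(-18)), Add(-342, Mul(49, -300))), Pow(Add(295660, 274394), -1)) = Mul(Add(Mul(398, -18), Add(-342, Mul(49, -300))), Pow(Add(295660, 274394), -1)) = Mul(Add(-7164, Add(-342, -14700)), Pow(570054, -1)) = Mul(Add(-7164, -15042), Rational(1, 570054)) = Mul(-22206, Rational(1, 570054)) = Rational(-3701, 95009)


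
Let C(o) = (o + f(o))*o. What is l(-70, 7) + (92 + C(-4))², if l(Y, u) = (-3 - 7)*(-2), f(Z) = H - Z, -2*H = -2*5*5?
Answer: 84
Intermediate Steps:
H = 25 (H = -(-2*5)*5/2 = -(-5)*5 = -½*(-50) = 25)
f(Z) = 25 - Z
l(Y, u) = 20 (l(Y, u) = -10*(-2) = 20)
C(o) = 25*o (C(o) = (o + (25 - o))*o = 25*o)
l(-70, 7) + (92 + C(-4))² = 20 + (92 + 25*(-4))² = 20 + (92 - 100)² = 20 + (-8)² = 20 + 64 = 84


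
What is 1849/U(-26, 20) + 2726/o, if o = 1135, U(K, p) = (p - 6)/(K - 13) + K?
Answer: -79043657/1166780 ≈ -67.745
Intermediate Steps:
U(K, p) = K + (-6 + p)/(-13 + K) (U(K, p) = (-6 + p)/(-13 + K) + K = K + (-6 + p)/(-13 + K))
1849/U(-26, 20) + 2726/o = 1849/(((-6 + 20 + (-26)**2 - 13*(-26))/(-13 - 26))) + 2726/1135 = 1849/(((-6 + 20 + 676 + 338)/(-39))) + 2726*(1/1135) = 1849/((-1/39*1028)) + 2726/1135 = 1849/(-1028/39) + 2726/1135 = 1849*(-39/1028) + 2726/1135 = -72111/1028 + 2726/1135 = -79043657/1166780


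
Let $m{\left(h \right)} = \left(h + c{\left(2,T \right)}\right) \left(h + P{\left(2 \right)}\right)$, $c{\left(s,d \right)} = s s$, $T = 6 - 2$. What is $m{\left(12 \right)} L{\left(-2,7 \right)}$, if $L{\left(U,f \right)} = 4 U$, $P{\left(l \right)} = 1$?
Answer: $-1664$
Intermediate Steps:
$T = 4$ ($T = 6 - 2 = 4$)
$c{\left(s,d \right)} = s^{2}$
$m{\left(h \right)} = \left(1 + h\right) \left(4 + h\right)$ ($m{\left(h \right)} = \left(h + 2^{2}\right) \left(h + 1\right) = \left(h + 4\right) \left(1 + h\right) = \left(4 + h\right) \left(1 + h\right) = \left(1 + h\right) \left(4 + h\right)$)
$m{\left(12 \right)} L{\left(-2,7 \right)} = \left(4 + 12^{2} + 5 \cdot 12\right) 4 \left(-2\right) = \left(4 + 144 + 60\right) \left(-8\right) = 208 \left(-8\right) = -1664$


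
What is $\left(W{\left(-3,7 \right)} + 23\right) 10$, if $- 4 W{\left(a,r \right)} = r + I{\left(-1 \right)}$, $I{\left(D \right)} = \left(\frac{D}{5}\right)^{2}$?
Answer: $\frac{1062}{5} \approx 212.4$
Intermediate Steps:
$I{\left(D \right)} = \frac{D^{2}}{25}$ ($I{\left(D \right)} = \left(D \frac{1}{5}\right)^{2} = \left(\frac{D}{5}\right)^{2} = \frac{D^{2}}{25}$)
$W{\left(a,r \right)} = - \frac{1}{100} - \frac{r}{4}$ ($W{\left(a,r \right)} = - \frac{r + \frac{\left(-1\right)^{2}}{25}}{4} = - \frac{r + \frac{1}{25} \cdot 1}{4} = - \frac{r + \frac{1}{25}}{4} = - \frac{\frac{1}{25} + r}{4} = - \frac{1}{100} - \frac{r}{4}$)
$\left(W{\left(-3,7 \right)} + 23\right) 10 = \left(\left(- \frac{1}{100} - \frac{7}{4}\right) + 23\right) 10 = \left(- \frac{44}{25} + 23\right) 10 = \frac{531}{25} \cdot 10 = \frac{1062}{5}$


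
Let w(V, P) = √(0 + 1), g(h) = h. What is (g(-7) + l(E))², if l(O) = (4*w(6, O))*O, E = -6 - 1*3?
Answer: 1849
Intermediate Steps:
w(V, P) = 1 (w(V, P) = √1 = 1)
E = -9 (E = -6 - 3 = -9)
l(O) = 4*O (l(O) = (4*1)*O = 4*O)
(g(-7) + l(E))² = (-7 + 4*(-9))² = (-7 - 36)² = (-43)² = 1849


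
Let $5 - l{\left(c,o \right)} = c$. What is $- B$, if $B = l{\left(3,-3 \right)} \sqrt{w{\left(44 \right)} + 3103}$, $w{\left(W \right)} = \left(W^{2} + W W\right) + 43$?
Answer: $- 22 \sqrt{58} \approx -167.55$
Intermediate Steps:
$l{\left(c,o \right)} = 5 - c$
$w{\left(W \right)} = 43 + 2 W^{2}$ ($w{\left(W \right)} = \left(W^{2} + W^{2}\right) + 43 = 2 W^{2} + 43 = 43 + 2 W^{2}$)
$B = 22 \sqrt{58}$ ($B = \left(5 - 3\right) \sqrt{\left(43 + 2 \cdot 44^{2}\right) + 3103} = \left(5 - 3\right) \sqrt{\left(43 + 2 \cdot 1936\right) + 3103} = 2 \sqrt{\left(43 + 3872\right) + 3103} = 2 \sqrt{3915 + 3103} = 2 \sqrt{7018} = 2 \cdot 11 \sqrt{58} = 22 \sqrt{58} \approx 167.55$)
$- B = - 22 \sqrt{58}$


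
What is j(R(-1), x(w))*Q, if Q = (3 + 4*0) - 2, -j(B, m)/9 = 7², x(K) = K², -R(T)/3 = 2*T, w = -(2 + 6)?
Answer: -441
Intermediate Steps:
w = -8 (w = -1*8 = -8)
R(T) = -6*T
j(B, m) = -441 (j(B, m) = -9*7² = -9*49 = -441)
Q = 1 (Q = (3 + 0) - 2 = 3 - 2 = 1)
j(R(-1), x(w))*Q = -441*1 = -441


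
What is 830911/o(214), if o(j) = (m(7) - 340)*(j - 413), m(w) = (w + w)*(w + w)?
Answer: 830911/28656 ≈ 28.996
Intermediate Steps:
m(w) = 4*w² (m(w) = (2*w)*(2*w) = 4*w²)
o(j) = 59472 - 144*j (o(j) = (4*7² - 340)*(j - 413) = (4*49 - 340)*(-413 + j) = (196 - 340)*(-413 + j) = -144*(-413 + j) = 59472 - 144*j)
830911/o(214) = 830911/(59472 - 144*214) = 830911/(59472 - 30816) = 830911/28656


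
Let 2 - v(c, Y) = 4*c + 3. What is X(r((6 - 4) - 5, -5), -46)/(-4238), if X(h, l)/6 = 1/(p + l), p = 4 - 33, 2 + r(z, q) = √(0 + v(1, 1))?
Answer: 1/52975 ≈ 1.8877e-5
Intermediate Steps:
v(c, Y) = -1 - 4*c (v(c, Y) = 2 - (4*c + 3) = 2 - (3 + 4*c) = 2 + (-3 - 4*c) = -1 - 4*c)
r(z, q) = -2 + I*√5 (r(z, q) = -2 + √(0 + (-1 - 4*1)) = -2 + √(0 + (-1 - 4)) = -2 + √(0 - 5) = -2 + √(-5) = -2 + I*√5)
p = -29
X(h, l) = 6/(-29 + l)
X(r((6 - 4) - 5, -5), -46)/(-4238) = (6/(-29 - 46))/(-4238) = (6/(-75))*(-1/4238) = (6*(-1/75))*(-1/4238) = -2/25*(-1/4238) = 1/52975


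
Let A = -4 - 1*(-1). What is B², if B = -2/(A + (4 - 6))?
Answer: 4/25 ≈ 0.16000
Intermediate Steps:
A = -3 (A = -4 + 1 = -3)
B = ⅖ (B = -2/(-3 + (4 - 6)) = -2/(-3 - 2) = -2/(-5) = -2*(-⅕) = ⅖ ≈ 0.40000)
B² = (⅖)² = 4/25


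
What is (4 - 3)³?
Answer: 1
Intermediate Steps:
(4 - 3)³ = 1³ = 1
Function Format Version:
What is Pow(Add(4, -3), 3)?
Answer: 1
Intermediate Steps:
Pow(Add(4, -3), 3) = Pow(1, 3) = 1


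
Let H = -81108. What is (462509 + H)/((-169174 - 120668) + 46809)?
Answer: -381401/243033 ≈ -1.5693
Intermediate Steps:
(462509 + H)/((-169174 - 120668) + 46809) = (462509 - 81108)/((-169174 - 120668) + 46809) = 381401/(-289842 + 46809) = 381401/(-243033) = 381401*(-1/243033) = -381401/243033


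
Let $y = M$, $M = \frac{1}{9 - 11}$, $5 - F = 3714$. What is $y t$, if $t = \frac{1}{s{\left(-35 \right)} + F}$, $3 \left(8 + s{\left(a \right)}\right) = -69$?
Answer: $\frac{1}{7480} \approx 0.00013369$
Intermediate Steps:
$F = -3709$ ($F = 5 - 3714 = -3709$)
$s{\left(a \right)} = -31$ ($s{\left(a \right)} = -8 + \frac{1}{3} \left(-69\right) = -8 - 23 = -31$)
$t = - \frac{1}{3740}$ ($t = \frac{1}{-31 - 3709} = \frac{1}{-3740} = - \frac{1}{3740} \approx -0.00026738$)
$M = - \frac{1}{2}$ ($M = \frac{1}{-2} = - \frac{1}{2} \approx -0.5$)
$y = - \frac{1}{2} \approx -0.5$
$y t = \left(- \frac{1}{2}\right) \left(- \frac{1}{3740}\right) = \frac{1}{7480}$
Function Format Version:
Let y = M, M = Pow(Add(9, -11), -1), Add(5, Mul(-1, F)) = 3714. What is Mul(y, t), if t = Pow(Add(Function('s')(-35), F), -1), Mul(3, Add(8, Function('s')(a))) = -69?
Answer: Rational(1, 7480) ≈ 0.00013369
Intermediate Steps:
F = -3709 (F = Add(5, Mul(-1, 3714)) = Add(5, -3714) = -3709)
Function('s')(a) = -31 (Function('s')(a) = Add(-8, Mul(Rational(1, 3), -69)) = Add(-8, -23) = -31)
t = Rational(-1, 3740) (t = Pow(Add(-31, -3709), -1) = Pow(-3740, -1) = Rational(-1, 3740) ≈ -0.00026738)
M = Rational(-1, 2) (M = Pow(-2, -1) = Rational(-1, 2) ≈ -0.50000)
y = Rational(-1, 2) ≈ -0.50000
Mul(y, t) = Mul(Rational(-1, 2), Rational(-1, 3740)) = Rational(1, 7480)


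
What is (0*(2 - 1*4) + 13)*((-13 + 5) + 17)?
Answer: 117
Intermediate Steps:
(0*(2 - 1*4) + 13)*((-13 + 5) + 17) = (0*(2 - 4) + 13)*(-8 + 17) = (0*(-2) + 13)*9 = (0 + 13)*9 = 13*9 = 117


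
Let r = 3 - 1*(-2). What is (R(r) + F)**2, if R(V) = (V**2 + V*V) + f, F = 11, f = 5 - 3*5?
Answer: 2601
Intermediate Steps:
f = -10 (f = 5 - 15 = -10)
r = 5 (r = 3 + 2 = 5)
R(V) = -10 + 2*V**2 (R(V) = (V**2 + V*V) - 10 = (V**2 + V**2) - 10 = 2*V**2 - 10 = -10 + 2*V**2)
(R(r) + F)**2 = ((-10 + 2*5**2) + 11)**2 = ((-10 + 2*25) + 11)**2 = ((-10 + 50) + 11)**2 = (40 + 11)**2 = 51**2 = 2601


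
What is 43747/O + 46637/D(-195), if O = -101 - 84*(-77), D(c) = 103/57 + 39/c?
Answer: 84647303141/2916086 ≈ 29028.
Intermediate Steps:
D(c) = 103/57 + 39/c (D(c) = 103*(1/57) + 39/c = 103/57 + 39/c)
O = 6367 (O = -101 + 6468 = 6367)
43747/O + 46637/D(-195) = 43747/6367 + 46637/(103/57 + 39/(-195)) = 43747*(1/6367) + 46637/(103/57 + 39*(-1/195)) = 43747/6367 + 46637/(103/57 - 1/5) = 43747/6367 + 46637/(458/285) = 43747/6367 + 46637*(285/458) = 43747/6367 + 13291545/458 = 84647303141/2916086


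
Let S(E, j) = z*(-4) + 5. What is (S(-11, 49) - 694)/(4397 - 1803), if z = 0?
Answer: -689/2594 ≈ -0.26561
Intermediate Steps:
S(E, j) = 5 (S(E, j) = 0*(-4) + 5 = 0 + 5 = 5)
(S(-11, 49) - 694)/(4397 - 1803) = (5 - 694)/(4397 - 1803) = -689/2594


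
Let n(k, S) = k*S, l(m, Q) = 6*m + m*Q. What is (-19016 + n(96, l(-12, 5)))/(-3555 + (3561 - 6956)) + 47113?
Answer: 163733519/3475 ≈ 47118.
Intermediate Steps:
l(m, Q) = 6*m + Q*m
n(k, S) = S*k
(-19016 + n(96, l(-12, 5)))/(-3555 + (3561 - 6956)) + 47113 = (-19016 - 12*(6 + 5)*96)/(-3555 + (3561 - 6956)) + 47113 = (-19016 - 12*11*96)/(-3555 - 3395) + 47113 = (-19016 - 132*96)/(-6950) + 47113 = (-19016 - 12672)*(-1/6950) + 47113 = -31688*(-1/6950) + 47113 = 15844/3475 + 47113 = 163733519/3475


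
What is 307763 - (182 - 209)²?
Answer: 307034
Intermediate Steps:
307763 - (182 - 209)² = 307763 - 1*(-27)² = 307763 - 1*729 = 307763 - 729 = 307034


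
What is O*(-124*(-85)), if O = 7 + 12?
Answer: 200260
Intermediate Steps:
O = 19
O*(-124*(-85)) = 19*(-124*(-85)) = 19*10540 = 200260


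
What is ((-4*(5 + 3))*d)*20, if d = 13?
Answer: -8320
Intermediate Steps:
((-4*(5 + 3))*d)*20 = (-4*(5 + 3)*13)*20 = (-4*8*13)*20 = -32*13*20 = -416*20 = -8320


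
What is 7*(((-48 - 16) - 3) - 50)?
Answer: -819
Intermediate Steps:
7*(((-48 - 16) - 3) - 50) = 7*((-64 - 3) - 50) = 7*(-67 - 50) = 7*(-117) = -819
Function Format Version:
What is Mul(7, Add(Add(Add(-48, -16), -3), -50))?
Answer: -819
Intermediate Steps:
Mul(7, Add(Add(Add(-48, -16), -3), -50)) = Mul(7, Add(Add(-64, -3), -50)) = Mul(7, Add(-67, -50)) = Mul(7, -117) = -819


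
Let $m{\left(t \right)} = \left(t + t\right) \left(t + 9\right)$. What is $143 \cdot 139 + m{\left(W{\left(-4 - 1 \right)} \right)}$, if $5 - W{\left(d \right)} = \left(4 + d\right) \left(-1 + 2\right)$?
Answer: $20057$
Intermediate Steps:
$W{\left(d \right)} = 1 - d$ ($W{\left(d \right)} = 5 - \left(4 + d\right) \left(-1 + 2\right) = 5 - \left(4 + d\right) 1 = 5 - \left(4 + d\right) = 1 - d$)
$m{\left(t \right)} = 2 t \left(9 + t\right)$
$143 \cdot 139 + m{\left(W{\left(-4 - 1 \right)} \right)} = 143 \cdot 139 + 2 \left(1 - \left(-4 - 1\right)\right) \left(9 + \left(1 - \left(-4 - 1\right)\right)\right) = 19877 + 2 \left(1 - -5\right) \left(9 + \left(1 - -5\right)\right) = 19877 + 2 \left(1 + 5\right) \left(9 + \left(1 + 5\right)\right) = 19877 + 2 \cdot 6 \left(9 + 6\right) = 19877 + 2 \cdot 6 \cdot 15 = 19877 + 180 = 20057$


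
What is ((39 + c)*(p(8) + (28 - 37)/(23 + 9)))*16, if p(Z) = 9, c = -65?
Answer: -3627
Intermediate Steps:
((39 + c)*(p(8) + (28 - 37)/(23 + 9)))*16 = ((39 - 65)*(9 + (28 - 37)/(23 + 9)))*16 = -26*(9 - 9/32)*16 = -26*279/32*16 = -3627/16*16 = -3627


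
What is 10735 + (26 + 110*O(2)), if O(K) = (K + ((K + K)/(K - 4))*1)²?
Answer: 10761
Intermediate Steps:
O(K) = (K + 2*K/(-4 + K))² (O(K) = (K + ((2*K)/(-4 + K))*1)² = (K + (2*K/(-4 + K))*1)² = (K + 2*K/(-4 + K))²)
10735 + (26 + 110*O(2)) = 10735 + (26 + 110*(2²*(-2 + 2)²/(-4 + 2)²)) = 10735 + (26 + 110*(4*0²/(-2)²)) = 10735 + (26 + 110*(4*(¼)*0)) = 10735 + (26 + 110*0) = 10735 + (26 + 0) = 10735 + 26 = 10761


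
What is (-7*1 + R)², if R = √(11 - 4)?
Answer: (7 - √7)² ≈ 18.959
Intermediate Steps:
R = √7 ≈ 2.6458
(-7*1 + R)² = (-7*1 + √7)² = (-7 + √7)²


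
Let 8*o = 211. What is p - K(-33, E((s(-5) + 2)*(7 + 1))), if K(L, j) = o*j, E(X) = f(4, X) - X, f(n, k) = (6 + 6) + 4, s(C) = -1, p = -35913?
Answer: -36124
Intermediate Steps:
o = 211/8 (o = (⅛)*211 = 211/8 ≈ 26.375)
f(n, k) = 16 (f(n, k) = 12 + 4 = 16)
E(X) = 16 - X
K(L, j) = 211*j/8
p - K(-33, E((s(-5) + 2)*(7 + 1))) = -35913 - 211*(16 - (-1 + 2)*(7 + 1))/8 = -35913 - 211*(16 - 8)/8 = -35913 - 211*8/8 = -35913 - 1*211 = -35913 - 211 = -36124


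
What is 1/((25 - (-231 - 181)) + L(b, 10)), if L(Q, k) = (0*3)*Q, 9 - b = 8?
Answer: 1/437 ≈ 0.0022883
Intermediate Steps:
b = 1 (b = 9 - 1*8 = 9 - 8 = 1)
L(Q, k) = 0 (L(Q, k) = 0*Q = 0)
1/((25 - (-231 - 181)) + L(b, 10)) = 1/((25 - (-231 - 181)) + 0) = 1/((25 - 1*(-412)) + 0) = 1/((25 + 412) + 0) = 1/(437 + 0) = 1/437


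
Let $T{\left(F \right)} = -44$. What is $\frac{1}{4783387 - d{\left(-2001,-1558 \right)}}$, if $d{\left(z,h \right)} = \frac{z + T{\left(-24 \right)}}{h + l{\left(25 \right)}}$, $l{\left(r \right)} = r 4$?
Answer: $\frac{1458}{6974176201} \approx 2.0906 \cdot 10^{-7}$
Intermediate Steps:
$l{\left(r \right)} = 4 r$
$d{\left(z,h \right)} = \frac{-44 + z}{100 + h}$ ($d{\left(z,h \right)} = \frac{z - 44}{h + 4 \cdot 25} = \frac{-44 + z}{h + 100} = \frac{-44 + z}{100 + h}$)
$\frac{1}{4783387 - d{\left(-2001,-1558 \right)}} = \frac{1}{4783387 - \frac{-44 - 2001}{100 - 1558}} = \frac{1}{4783387 - \frac{1}{-1458} \left(-2045\right)} = \frac{1}{4783387 - \left(- \frac{1}{1458}\right) \left(-2045\right)} = \frac{1}{4783387 - \frac{2045}{1458}} = \frac{1}{\frac{6974176201}{1458}} = \frac{1458}{6974176201}$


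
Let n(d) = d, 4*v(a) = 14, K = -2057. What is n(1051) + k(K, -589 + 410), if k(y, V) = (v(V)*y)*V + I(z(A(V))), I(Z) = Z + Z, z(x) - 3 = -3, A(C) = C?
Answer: 2579523/2 ≈ 1.2898e+6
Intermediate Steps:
z(x) = 0 (z(x) = 3 - 3 = 0)
v(a) = 7/2 (v(a) = (¼)*14 = 7/2)
I(Z) = 2*Z
k(y, V) = 7*V*y/2 (k(y, V) = (7*y/2)*V + 2*0 = 7*V*y/2 + 0 = 7*V*y/2)
n(1051) + k(K, -589 + 410) = 1051 + (7/2)*(-589 + 410)*(-2057) = 1051 + (7/2)*(-179)*(-2057) = 1051 + 2577421/2 = 2579523/2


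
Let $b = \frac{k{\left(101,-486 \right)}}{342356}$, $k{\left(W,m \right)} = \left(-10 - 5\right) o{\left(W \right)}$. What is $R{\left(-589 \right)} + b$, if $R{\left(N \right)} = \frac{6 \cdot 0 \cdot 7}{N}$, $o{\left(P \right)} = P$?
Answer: $- \frac{1515}{342356} \approx -0.0044252$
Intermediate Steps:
$k{\left(W,m \right)} = - 15 W$ ($k{\left(W,m \right)} = \left(-10 - 5\right) W = - 15 W$)
$R{\left(N \right)} = 0$ ($R{\left(N \right)} = \frac{0 \cdot 7}{N} = \frac{0}{N} = 0$)
$b = - \frac{1515}{342356}$ ($b = \frac{\left(-15\right) 101}{342356} = \left(-1515\right) \frac{1}{342356} = - \frac{1515}{342356} \approx -0.0044252$)
$R{\left(-589 \right)} + b = 0 - \frac{1515}{342356} = - \frac{1515}{342356}$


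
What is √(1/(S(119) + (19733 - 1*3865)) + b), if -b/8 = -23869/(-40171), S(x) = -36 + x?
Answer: I*√6753192259126209/37692213 ≈ 2.1802*I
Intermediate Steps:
b = -190952/40171 (b = -(-190952)/(-40171) = -(-190952)*(-1)/40171 = -8*23869/40171 = -190952/40171 ≈ -4.7535)
√(1/(S(119) + (19733 - 1*3865)) + b) = √(1/((-36 + 119) + (19733 - 1*3865)) - 190952/40171) = √(1/(83 + (19733 - 3865)) - 190952/40171) = √(1/(83 + 15868) - 190952/40171) = √(1/15951 - 190952/40171) = √(-3045835181/640767621) = I*√6753192259126209/37692213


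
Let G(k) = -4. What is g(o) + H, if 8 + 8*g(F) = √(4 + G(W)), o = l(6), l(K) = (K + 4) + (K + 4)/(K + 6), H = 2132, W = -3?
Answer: 2131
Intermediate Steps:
l(K) = 4 + K + (4 + K)/(6 + K) (l(K) = (4 + K) + (4 + K)/(6 + K) = 4 + K + (4 + K)/(6 + K))
o = 65/6 (o = (28 + 6² + 11*6)/(6 + 6) = (28 + 36 + 66)/12 = (1/12)*130 = 65/6 ≈ 10.833)
g(F) = -1 (g(F) = -1 + √(4 - 4)/8 = -1 + √0/8 = -1 + (⅛)*0 = -1 + 0 = -1)
g(o) + H = -1 + 2132 = 2131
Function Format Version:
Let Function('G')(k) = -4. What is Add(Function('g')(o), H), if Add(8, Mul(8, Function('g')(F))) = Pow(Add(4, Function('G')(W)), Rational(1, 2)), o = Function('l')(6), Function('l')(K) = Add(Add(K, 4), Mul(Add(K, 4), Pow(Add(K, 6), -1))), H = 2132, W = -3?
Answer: 2131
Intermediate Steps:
Function('l')(K) = Add(4, K, Mul(Pow(Add(6, K), -1), Add(4, K))) (Function('l')(K) = Add(Add(4, K), Mul(Add(4, K), Pow(Add(6, K), -1))) = Add(Add(4, K), Mul(Pow(Add(6, K), -1), Add(4, K))) = Add(4, K, Mul(Pow(Add(6, K), -1), Add(4, K))))
o = Rational(65, 6) (o = Mul(Pow(Add(6, 6), -1), Add(28, Pow(6, 2), Mul(11, 6))) = Mul(Pow(12, -1), Add(28, 36, 66)) = Mul(Rational(1, 12), 130) = Rational(65, 6) ≈ 10.833)
Function('g')(F) = -1 (Function('g')(F) = Add(-1, Mul(Rational(1, 8), Pow(Add(4, -4), Rational(1, 2)))) = Add(-1, Mul(Rational(1, 8), Pow(0, Rational(1, 2)))) = Add(-1, Mul(Rational(1, 8), 0)) = Add(-1, 0) = -1)
Add(Function('g')(o), H) = Add(-1, 2132) = 2131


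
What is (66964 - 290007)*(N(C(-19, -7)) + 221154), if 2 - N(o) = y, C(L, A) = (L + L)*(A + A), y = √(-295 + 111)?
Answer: -49327297708 + 446086*I*√46 ≈ -4.9327e+10 + 3.0255e+6*I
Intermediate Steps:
y = 2*I*√46 (y = √(-184) = 2*I*√46 ≈ 13.565*I)
C(L, A) = 4*A*L (C(L, A) = (2*L)*(2*A) = 4*A*L)
N(o) = 2 - 2*I*√46
(66964 - 290007)*(N(C(-19, -7)) + 221154) = (66964 - 290007)*((2 - 2*I*√46) + 221154) = -223043*(221156 - 2*I*√46) = -49327297708 + 446086*I*√46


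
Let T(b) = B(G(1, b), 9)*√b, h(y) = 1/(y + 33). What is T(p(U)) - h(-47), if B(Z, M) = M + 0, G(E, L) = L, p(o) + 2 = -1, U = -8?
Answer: 1/14 + 9*I*√3 ≈ 0.071429 + 15.588*I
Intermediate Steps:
p(o) = -3 (p(o) = -2 - 1 = -3)
h(y) = 1/(33 + y)
B(Z, M) = M
T(b) = 9*√b
T(p(U)) - h(-47) = 9*√(-3) - 1/(33 - 47) = 9*(I*√3) - 1/(-14) = 9*I*√3 - 1*(-1/14) = 9*I*√3 + 1/14 = 1/14 + 9*I*√3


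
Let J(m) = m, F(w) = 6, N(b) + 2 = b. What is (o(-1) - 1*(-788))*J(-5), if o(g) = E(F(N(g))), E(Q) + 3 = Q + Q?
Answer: -3985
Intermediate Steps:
N(b) = -2 + b
E(Q) = -3 + 2*Q (E(Q) = -3 + (Q + Q) = -3 + 2*Q)
o(g) = 9 (o(g) = -3 + 2*6 = -3 + 12 = 9)
(o(-1) - 1*(-788))*J(-5) = (9 - 1*(-788))*(-5) = (9 + 788)*(-5) = 797*(-5) = -3985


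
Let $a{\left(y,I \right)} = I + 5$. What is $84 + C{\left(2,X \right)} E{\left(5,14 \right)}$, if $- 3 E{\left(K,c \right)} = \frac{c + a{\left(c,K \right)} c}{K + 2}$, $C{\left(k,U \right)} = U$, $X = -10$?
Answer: $\frac{472}{3} \approx 157.33$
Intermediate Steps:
$a{\left(y,I \right)} = 5 + I$
$E{\left(K,c \right)} = - \frac{c + c \left(5 + K\right)}{3 \left(2 + K\right)}$ ($E{\left(K,c \right)} = - \frac{\left(c + \left(5 + K\right) c\right) \frac{1}{K + 2}}{3} = - \frac{\left(c + c \left(5 + K\right)\right) \frac{1}{2 + K}}{3} = - \frac{\frac{1}{2 + K} \left(c + c \left(5 + K\right)\right)}{3} = - \frac{c + c \left(5 + K\right)}{3 \left(2 + K\right)}$)
$84 + C{\left(2,X \right)} E{\left(5,14 \right)} = 84 - 10 \left(\left(-1\right) 14 \frac{1}{6 + 3 \cdot 5} \left(6 + 5\right)\right) = 84 - 10 \left(\left(-1\right) 14 \frac{1}{6 + 15} \cdot 11\right) = 84 - 10 \left(\left(-1\right) 14 \cdot \frac{1}{21} \cdot 11\right) = 84 - - \frac{220}{3} = 84 + \frac{220}{3} = \frac{472}{3}$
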